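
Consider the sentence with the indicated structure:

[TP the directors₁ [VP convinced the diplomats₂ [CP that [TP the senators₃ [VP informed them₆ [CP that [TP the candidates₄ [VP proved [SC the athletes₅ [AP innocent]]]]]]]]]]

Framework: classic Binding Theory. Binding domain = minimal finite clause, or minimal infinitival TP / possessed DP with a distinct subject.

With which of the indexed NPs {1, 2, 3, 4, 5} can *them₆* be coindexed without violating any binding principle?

*them* is a pronoun, so Principle B applies: it must be free in its binding domain.
Binding domain of *them₆*: the embedded TP, whose subject is the senators₃.
*the directors₁* c-commands the pronoun but from outside its binding domain, and is not c-commanded by it → coindexation permitted.
*the diplomats₂* c-commands the pronoun but from outside its binding domain, and is not c-commanded by it → coindexation permitted.
*the senators₃* c-commands the pronoun within its binding domain → coindexation would violate Principle B.
*the candidates₄*: the pronoun c-commands this R-expression → coindexation would violate Principle C on *the candidates₄*.
*the athletes₅*: the pronoun c-commands this R-expression → coindexation would violate Principle C on *the athletes₅*.

{1, 2}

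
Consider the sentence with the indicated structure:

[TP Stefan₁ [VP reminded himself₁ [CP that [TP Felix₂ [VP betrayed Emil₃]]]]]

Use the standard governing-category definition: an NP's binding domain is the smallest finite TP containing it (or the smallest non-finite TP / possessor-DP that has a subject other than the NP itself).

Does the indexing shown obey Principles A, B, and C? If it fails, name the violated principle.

grammatical

The two coindexed NPs are *Stefan₁* and *himself₁*.
*himself₁* is an anaphor; its binding domain is the matrix TP, whose subject is Stefan₁. *Stefan₁* c-commands it within that domain and shares its index, so Principle A is satisfied.
*Stefan₁* is an R-expression; *himself₁* does not c-command it, and no other NP shares its index, so Principle C is satisfied.
All principles are respected.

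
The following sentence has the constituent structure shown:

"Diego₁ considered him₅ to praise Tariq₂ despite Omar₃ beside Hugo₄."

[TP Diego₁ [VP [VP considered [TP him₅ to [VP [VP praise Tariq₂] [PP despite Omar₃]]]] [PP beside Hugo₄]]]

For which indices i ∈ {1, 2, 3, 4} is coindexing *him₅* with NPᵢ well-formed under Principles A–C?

{4}

*him* is a pronoun, so Principle B applies: it must be free in its binding domain.
Binding domain of *him₅*: the matrix TP, whose subject is Diego₁.
*Diego₁* c-commands the pronoun within its binding domain → coindexation would violate Principle B.
*Tariq₂*: the pronoun c-commands this R-expression → coindexation would violate Principle C on *Tariq₂*.
*Omar₃*: the pronoun c-commands this R-expression → coindexation would violate Principle C on *Omar₃*.
*Hugo₄* and the pronoun do not c-command one another → neither Principle B nor Principle C is at stake; coindexation permitted.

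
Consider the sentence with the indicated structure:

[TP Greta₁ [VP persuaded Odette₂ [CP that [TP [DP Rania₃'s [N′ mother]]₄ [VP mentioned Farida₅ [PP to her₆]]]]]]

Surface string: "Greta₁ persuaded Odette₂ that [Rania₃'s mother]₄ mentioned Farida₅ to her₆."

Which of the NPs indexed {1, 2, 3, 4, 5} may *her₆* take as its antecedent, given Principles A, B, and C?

{1, 2, 3}

*her* is a pronoun, so Principle B applies: it must be free in its binding domain.
Binding domain of *her₆*: the embedded TP, whose subject is [Rania₃'s mother]₄.
*Greta₁* c-commands the pronoun but from outside its binding domain, and is not c-commanded by it → coindexation permitted.
*Odette₂* c-commands the pronoun but from outside its binding domain, and is not c-commanded by it → coindexation permitted.
*Rania₃* and the pronoun do not c-command one another → neither Principle B nor Principle C is at stake; coindexation permitted.
*[Rania₃'s mother]₄* c-commands the pronoun within its binding domain → coindexation would violate Principle B.
*Farida₅* c-commands the pronoun within its binding domain → coindexation would violate Principle B.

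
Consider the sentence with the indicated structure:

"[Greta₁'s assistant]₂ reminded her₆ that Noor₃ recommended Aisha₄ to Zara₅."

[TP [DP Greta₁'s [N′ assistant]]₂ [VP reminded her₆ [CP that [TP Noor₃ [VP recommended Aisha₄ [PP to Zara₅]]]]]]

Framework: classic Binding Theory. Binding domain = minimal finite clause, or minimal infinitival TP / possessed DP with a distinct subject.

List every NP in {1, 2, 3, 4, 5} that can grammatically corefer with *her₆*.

{1}

*her* is a pronoun, so Principle B applies: it must be free in its binding domain.
Binding domain of *her₆*: the matrix TP, whose subject is [Greta₁'s assistant]₂.
*Greta₁* and the pronoun do not c-command one another → neither Principle B nor Principle C is at stake; coindexation permitted.
*[Greta₁'s assistant]₂* c-commands the pronoun within its binding domain → coindexation would violate Principle B.
*Noor₃*: the pronoun c-commands this R-expression → coindexation would violate Principle C on *Noor₃*.
*Aisha₄*: the pronoun c-commands this R-expression → coindexation would violate Principle C on *Aisha₄*.
*Zara₅*: the pronoun c-commands this R-expression → coindexation would violate Principle C on *Zara₅*.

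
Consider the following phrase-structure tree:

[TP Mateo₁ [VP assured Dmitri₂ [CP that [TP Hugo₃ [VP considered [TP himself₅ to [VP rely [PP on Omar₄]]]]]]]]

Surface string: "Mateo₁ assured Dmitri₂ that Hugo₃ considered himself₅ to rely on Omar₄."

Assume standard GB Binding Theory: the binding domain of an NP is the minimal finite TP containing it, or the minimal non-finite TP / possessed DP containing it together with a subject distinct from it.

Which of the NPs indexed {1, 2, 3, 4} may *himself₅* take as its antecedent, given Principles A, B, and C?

*himself* is an anaphor, so Principle A applies: it must be bound in its binding domain.
Binding domain of *himself₅*: the embedded TP, whose subject is Hugo₃.
*Mateo₁* c-commands the anaphor but is outside its binding domain → cannot satisfy Principle A.
*Dmitri₂* c-commands the anaphor but is outside its binding domain → cannot satisfy Principle A.
*Hugo₃* c-commands the anaphor within its binding domain → licit binder.
*Omar₄* does not c-command the anaphor → cannot bind it.

{3}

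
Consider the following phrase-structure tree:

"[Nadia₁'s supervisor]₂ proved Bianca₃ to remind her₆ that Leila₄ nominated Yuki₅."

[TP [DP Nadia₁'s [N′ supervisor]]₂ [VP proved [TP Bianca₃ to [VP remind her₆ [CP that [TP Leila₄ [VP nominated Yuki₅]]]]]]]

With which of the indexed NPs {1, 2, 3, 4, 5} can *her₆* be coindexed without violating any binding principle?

*her* is a pronoun, so Principle B applies: it must be free in its binding domain.
Binding domain of *her₆*: the embedded TP, whose subject is Bianca₃.
*Nadia₁* and the pronoun do not c-command one another → neither Principle B nor Principle C is at stake; coindexation permitted.
*[Nadia₁'s supervisor]₂* c-commands the pronoun but from outside its binding domain, and is not c-commanded by it → coindexation permitted.
*Bianca₃* c-commands the pronoun within its binding domain → coindexation would violate Principle B.
*Leila₄*: the pronoun c-commands this R-expression → coindexation would violate Principle C on *Leila₄*.
*Yuki₅*: the pronoun c-commands this R-expression → coindexation would violate Principle C on *Yuki₅*.

{1, 2}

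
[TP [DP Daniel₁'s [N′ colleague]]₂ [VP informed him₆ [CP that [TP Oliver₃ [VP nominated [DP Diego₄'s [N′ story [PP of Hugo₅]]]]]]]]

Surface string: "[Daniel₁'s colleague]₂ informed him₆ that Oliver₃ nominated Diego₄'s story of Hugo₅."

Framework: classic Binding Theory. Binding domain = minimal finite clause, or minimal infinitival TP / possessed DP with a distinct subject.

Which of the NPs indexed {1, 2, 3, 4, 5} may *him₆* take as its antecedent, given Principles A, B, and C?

*him* is a pronoun, so Principle B applies: it must be free in its binding domain.
Binding domain of *him₆*: the matrix TP, whose subject is [Daniel₁'s colleague]₂.
*Daniel₁* and the pronoun do not c-command one another → neither Principle B nor Principle C is at stake; coindexation permitted.
*[Daniel₁'s colleague]₂* c-commands the pronoun within its binding domain → coindexation would violate Principle B.
*Oliver₃*: the pronoun c-commands this R-expression → coindexation would violate Principle C on *Oliver₃*.
*Diego₄*: the pronoun c-commands this R-expression → coindexation would violate Principle C on *Diego₄*.
*Hugo₅*: the pronoun c-commands this R-expression → coindexation would violate Principle C on *Hugo₅*.

{1}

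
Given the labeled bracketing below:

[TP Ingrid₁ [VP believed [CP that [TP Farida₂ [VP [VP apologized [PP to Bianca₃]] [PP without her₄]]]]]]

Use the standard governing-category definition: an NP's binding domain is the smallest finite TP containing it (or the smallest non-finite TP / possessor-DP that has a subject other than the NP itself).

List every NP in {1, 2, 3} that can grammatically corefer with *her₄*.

{1, 3}

*her* is a pronoun, so Principle B applies: it must be free in its binding domain.
Binding domain of *her₄*: the embedded TP, whose subject is Farida₂.
*Ingrid₁* c-commands the pronoun but from outside its binding domain, and is not c-commanded by it → coindexation permitted.
*Farida₂* c-commands the pronoun within its binding domain → coindexation would violate Principle B.
*Bianca₃* and the pronoun do not c-command one another → neither Principle B nor Principle C is at stake; coindexation permitted.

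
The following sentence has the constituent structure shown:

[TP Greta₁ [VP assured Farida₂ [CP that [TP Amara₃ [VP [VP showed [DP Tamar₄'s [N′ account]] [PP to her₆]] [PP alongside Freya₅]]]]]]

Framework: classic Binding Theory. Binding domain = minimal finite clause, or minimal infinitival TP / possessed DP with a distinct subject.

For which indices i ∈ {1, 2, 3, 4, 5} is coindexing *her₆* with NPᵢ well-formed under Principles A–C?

*her* is a pronoun, so Principle B applies: it must be free in its binding domain.
Binding domain of *her₆*: the embedded TP, whose subject is Amara₃.
*Greta₁* c-commands the pronoun but from outside its binding domain, and is not c-commanded by it → coindexation permitted.
*Farida₂* c-commands the pronoun but from outside its binding domain, and is not c-commanded by it → coindexation permitted.
*Amara₃* c-commands the pronoun within its binding domain → coindexation would violate Principle B.
*Tamar₄* and the pronoun do not c-command one another → neither Principle B nor Principle C is at stake; coindexation permitted.
*Freya₅* and the pronoun do not c-command one another → neither Principle B nor Principle C is at stake; coindexation permitted.

{1, 2, 4, 5}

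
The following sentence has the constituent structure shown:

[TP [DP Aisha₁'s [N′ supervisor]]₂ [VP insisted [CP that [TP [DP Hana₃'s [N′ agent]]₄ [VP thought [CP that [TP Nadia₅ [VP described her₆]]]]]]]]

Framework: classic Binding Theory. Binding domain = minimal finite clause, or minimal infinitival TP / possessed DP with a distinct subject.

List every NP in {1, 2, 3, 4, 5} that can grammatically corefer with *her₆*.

*her* is a pronoun, so Principle B applies: it must be free in its binding domain.
Binding domain of *her₆*: the embedded TP, whose subject is Nadia₅.
*Aisha₁* and the pronoun do not c-command one another → neither Principle B nor Principle C is at stake; coindexation permitted.
*[Aisha₁'s supervisor]₂* c-commands the pronoun but from outside its binding domain, and is not c-commanded by it → coindexation permitted.
*Hana₃* and the pronoun do not c-command one another → neither Principle B nor Principle C is at stake; coindexation permitted.
*[Hana₃'s agent]₄* c-commands the pronoun but from outside its binding domain, and is not c-commanded by it → coindexation permitted.
*Nadia₅* c-commands the pronoun within its binding domain → coindexation would violate Principle B.

{1, 2, 3, 4}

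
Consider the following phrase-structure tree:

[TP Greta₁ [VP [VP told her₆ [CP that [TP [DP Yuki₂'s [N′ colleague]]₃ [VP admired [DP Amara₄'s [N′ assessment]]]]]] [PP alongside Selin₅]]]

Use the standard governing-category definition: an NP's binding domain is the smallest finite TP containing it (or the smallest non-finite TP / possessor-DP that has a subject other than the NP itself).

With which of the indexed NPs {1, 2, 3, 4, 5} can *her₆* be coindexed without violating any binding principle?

{5}

*her* is a pronoun, so Principle B applies: it must be free in its binding domain.
Binding domain of *her₆*: the matrix TP, whose subject is Greta₁.
*Greta₁* c-commands the pronoun within its binding domain → coindexation would violate Principle B.
*Yuki₂*: the pronoun c-commands this R-expression → coindexation would violate Principle C on *Yuki₂*.
*[Yuki₂'s colleague]₃*: the pronoun c-commands this R-expression → coindexation would violate Principle C on *[Yuki₂'s colleague]₃*.
*Amara₄*: the pronoun c-commands this R-expression → coindexation would violate Principle C on *Amara₄*.
*Selin₅* and the pronoun do not c-command one another → neither Principle B nor Principle C is at stake; coindexation permitted.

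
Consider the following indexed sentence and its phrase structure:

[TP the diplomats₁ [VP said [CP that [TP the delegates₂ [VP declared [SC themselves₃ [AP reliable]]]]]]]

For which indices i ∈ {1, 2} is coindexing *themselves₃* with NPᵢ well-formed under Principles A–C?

*themselves* is an anaphor, so Principle A applies: it must be bound in its binding domain.
Binding domain of *themselves₃*: the embedded TP, whose subject is the delegates₂.
*the diplomats₁* c-commands the anaphor but is outside its binding domain → cannot satisfy Principle A.
*the delegates₂* c-commands the anaphor within its binding domain → licit binder.

{2}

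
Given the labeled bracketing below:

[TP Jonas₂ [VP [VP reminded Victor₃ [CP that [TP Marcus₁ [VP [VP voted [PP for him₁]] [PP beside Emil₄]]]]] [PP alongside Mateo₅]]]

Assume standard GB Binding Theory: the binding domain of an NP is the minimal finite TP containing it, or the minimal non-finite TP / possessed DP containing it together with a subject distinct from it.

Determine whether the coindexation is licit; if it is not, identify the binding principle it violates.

Principle B

The two coindexed NPs are *Marcus₁* and *him₁*.
*him₁* is a pronoun. Its binding domain is the embedded TP, whose subject is Marcus₁.
*Marcus₁* c-commands it within that domain and carries the same index.
The pronoun is locally bound → Principle B violation.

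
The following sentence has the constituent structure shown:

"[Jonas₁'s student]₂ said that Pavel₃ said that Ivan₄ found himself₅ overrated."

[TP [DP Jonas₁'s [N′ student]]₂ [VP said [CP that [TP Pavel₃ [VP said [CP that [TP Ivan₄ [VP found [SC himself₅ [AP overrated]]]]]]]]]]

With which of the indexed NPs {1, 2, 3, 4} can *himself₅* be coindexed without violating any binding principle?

{4}

*himself* is an anaphor, so Principle A applies: it must be bound in its binding domain.
Binding domain of *himself₅*: the embedded TP, whose subject is Ivan₄.
*Jonas₁* does not c-command the anaphor → cannot bind it.
*[Jonas₁'s student]₂* c-commands the anaphor but is outside its binding domain → cannot satisfy Principle A.
*Pavel₃* c-commands the anaphor but is outside its binding domain → cannot satisfy Principle A.
*Ivan₄* c-commands the anaphor within its binding domain → licit binder.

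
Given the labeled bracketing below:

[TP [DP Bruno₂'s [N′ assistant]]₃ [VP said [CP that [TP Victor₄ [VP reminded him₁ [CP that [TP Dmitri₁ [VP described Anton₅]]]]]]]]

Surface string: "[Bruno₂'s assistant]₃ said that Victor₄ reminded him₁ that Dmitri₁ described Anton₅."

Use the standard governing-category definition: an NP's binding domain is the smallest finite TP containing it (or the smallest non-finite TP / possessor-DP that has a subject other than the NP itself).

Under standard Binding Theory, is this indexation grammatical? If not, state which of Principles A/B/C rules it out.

The two coindexed NPs are *him₁* and *Dmitri₁*.
*Dmitri₁* is an R-expression. Principle C requires it to be free everywhere.
*him₁* c-commands it and carries the same index.
The R-expression is bound → Principle C violation.

Principle C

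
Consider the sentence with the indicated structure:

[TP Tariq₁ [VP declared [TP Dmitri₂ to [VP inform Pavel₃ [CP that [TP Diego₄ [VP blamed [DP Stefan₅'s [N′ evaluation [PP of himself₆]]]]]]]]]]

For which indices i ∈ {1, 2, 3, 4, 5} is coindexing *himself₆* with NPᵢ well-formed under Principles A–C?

{5}

*himself* is an anaphor, so Principle A applies: it must be bound in its binding domain.
Binding domain of *himself₆*: the possessed DP, whose subject is Stefan₅.
*Tariq₁* c-commands the anaphor but is outside its binding domain → cannot satisfy Principle A.
*Dmitri₂* c-commands the anaphor but is outside its binding domain → cannot satisfy Principle A.
*Pavel₃* c-commands the anaphor but is outside its binding domain → cannot satisfy Principle A.
*Diego₄* c-commands the anaphor but is outside its binding domain → cannot satisfy Principle A.
*Stefan₅* c-commands the anaphor within its binding domain → licit binder.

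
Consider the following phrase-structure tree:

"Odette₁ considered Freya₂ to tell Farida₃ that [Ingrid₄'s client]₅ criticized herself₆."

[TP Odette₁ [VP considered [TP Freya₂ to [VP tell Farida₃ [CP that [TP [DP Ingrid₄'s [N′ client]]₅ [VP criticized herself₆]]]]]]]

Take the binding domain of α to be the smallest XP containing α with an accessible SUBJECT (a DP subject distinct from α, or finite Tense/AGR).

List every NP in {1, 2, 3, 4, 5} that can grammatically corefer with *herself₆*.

{5}

*herself* is an anaphor, so Principle A applies: it must be bound in its binding domain.
Binding domain of *herself₆*: the embedded TP, whose subject is [Ingrid₄'s client]₅.
*Odette₁* c-commands the anaphor but is outside its binding domain → cannot satisfy Principle A.
*Freya₂* c-commands the anaphor but is outside its binding domain → cannot satisfy Principle A.
*Farida₃* c-commands the anaphor but is outside its binding domain → cannot satisfy Principle A.
*Ingrid₄* does not c-command the anaphor → cannot bind it.
*[Ingrid₄'s client]₅* c-commands the anaphor within its binding domain → licit binder.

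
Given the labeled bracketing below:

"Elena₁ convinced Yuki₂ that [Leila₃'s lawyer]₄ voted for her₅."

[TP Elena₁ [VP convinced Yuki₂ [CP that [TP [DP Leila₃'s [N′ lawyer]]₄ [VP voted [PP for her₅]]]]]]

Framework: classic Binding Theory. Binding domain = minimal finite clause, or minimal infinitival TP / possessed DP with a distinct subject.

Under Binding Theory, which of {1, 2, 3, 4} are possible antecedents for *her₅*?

{1, 2, 3}

*her* is a pronoun, so Principle B applies: it must be free in its binding domain.
Binding domain of *her₅*: the embedded TP, whose subject is [Leila₃'s lawyer]₄.
*Elena₁* c-commands the pronoun but from outside its binding domain, and is not c-commanded by it → coindexation permitted.
*Yuki₂* c-commands the pronoun but from outside its binding domain, and is not c-commanded by it → coindexation permitted.
*Leila₃* and the pronoun do not c-command one another → neither Principle B nor Principle C is at stake; coindexation permitted.
*[Leila₃'s lawyer]₄* c-commands the pronoun within its binding domain → coindexation would violate Principle B.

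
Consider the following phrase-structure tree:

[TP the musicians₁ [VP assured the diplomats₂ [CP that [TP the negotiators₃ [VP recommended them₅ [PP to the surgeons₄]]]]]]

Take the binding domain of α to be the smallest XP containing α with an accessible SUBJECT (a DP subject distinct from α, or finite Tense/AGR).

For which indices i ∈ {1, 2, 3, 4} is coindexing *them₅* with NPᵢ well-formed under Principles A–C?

{1, 2}

*them* is a pronoun, so Principle B applies: it must be free in its binding domain.
Binding domain of *them₅*: the embedded TP, whose subject is the negotiators₃.
*the musicians₁* c-commands the pronoun but from outside its binding domain, and is not c-commanded by it → coindexation permitted.
*the diplomats₂* c-commands the pronoun but from outside its binding domain, and is not c-commanded by it → coindexation permitted.
*the negotiators₃* c-commands the pronoun within its binding domain → coindexation would violate Principle B.
*the surgeons₄*: the pronoun c-commands this R-expression → coindexation would violate Principle C on *the surgeons₄*.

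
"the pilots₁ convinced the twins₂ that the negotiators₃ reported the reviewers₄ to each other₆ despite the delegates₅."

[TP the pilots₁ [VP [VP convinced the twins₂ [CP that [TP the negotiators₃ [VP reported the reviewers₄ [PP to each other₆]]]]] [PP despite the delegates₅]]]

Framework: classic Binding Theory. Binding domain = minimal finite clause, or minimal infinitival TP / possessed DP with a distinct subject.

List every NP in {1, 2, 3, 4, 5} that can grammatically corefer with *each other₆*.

*each other* is an anaphor, so Principle A applies: it must be bound in its binding domain.
Binding domain of *each other₆*: the embedded TP, whose subject is the negotiators₃.
*the pilots₁* c-commands the anaphor but is outside its binding domain → cannot satisfy Principle A.
*the twins₂* c-commands the anaphor but is outside its binding domain → cannot satisfy Principle A.
*the negotiators₃* c-commands the anaphor within its binding domain → licit binder.
*the reviewers₄* c-commands the anaphor within its binding domain → licit binder.
*the delegates₅* does not c-command the anaphor → cannot bind it.

{3, 4}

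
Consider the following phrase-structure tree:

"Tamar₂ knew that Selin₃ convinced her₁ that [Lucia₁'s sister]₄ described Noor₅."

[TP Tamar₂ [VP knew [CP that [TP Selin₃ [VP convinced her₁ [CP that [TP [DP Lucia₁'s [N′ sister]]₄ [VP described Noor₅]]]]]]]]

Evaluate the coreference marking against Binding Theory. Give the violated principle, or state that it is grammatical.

The two coindexed NPs are *her₁* and *Lucia₁*.
*Lucia₁* is an R-expression. Principle C requires it to be free everywhere.
*her₁* c-commands it and carries the same index.
The R-expression is bound → Principle C violation.

Principle C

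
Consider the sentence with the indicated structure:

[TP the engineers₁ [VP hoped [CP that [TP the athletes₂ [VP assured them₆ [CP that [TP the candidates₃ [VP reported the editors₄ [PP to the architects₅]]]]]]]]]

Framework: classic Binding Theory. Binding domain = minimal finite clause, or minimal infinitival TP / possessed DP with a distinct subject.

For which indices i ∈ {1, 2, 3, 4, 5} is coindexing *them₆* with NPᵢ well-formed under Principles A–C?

*them* is a pronoun, so Principle B applies: it must be free in its binding domain.
Binding domain of *them₆*: the embedded TP, whose subject is the athletes₂.
*the engineers₁* c-commands the pronoun but from outside its binding domain, and is not c-commanded by it → coindexation permitted.
*the athletes₂* c-commands the pronoun within its binding domain → coindexation would violate Principle B.
*the candidates₃*: the pronoun c-commands this R-expression → coindexation would violate Principle C on *the candidates₃*.
*the editors₄*: the pronoun c-commands this R-expression → coindexation would violate Principle C on *the editors₄*.
*the architects₅*: the pronoun c-commands this R-expression → coindexation would violate Principle C on *the architects₅*.

{1}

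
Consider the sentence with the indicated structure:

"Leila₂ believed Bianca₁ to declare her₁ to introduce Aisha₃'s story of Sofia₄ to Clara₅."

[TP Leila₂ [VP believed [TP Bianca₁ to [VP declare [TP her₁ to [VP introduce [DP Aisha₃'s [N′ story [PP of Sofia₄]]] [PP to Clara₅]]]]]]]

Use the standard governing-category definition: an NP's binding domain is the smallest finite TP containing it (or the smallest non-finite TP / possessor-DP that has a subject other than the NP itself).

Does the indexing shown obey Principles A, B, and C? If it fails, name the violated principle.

The two coindexed NPs are *Bianca₁* and *her₁*.
*her₁* is a pronoun. Its binding domain is the embedded TP, whose subject is Bianca₁.
*Bianca₁* c-commands it within that domain and carries the same index.
The pronoun is locally bound → Principle B violation.

Principle B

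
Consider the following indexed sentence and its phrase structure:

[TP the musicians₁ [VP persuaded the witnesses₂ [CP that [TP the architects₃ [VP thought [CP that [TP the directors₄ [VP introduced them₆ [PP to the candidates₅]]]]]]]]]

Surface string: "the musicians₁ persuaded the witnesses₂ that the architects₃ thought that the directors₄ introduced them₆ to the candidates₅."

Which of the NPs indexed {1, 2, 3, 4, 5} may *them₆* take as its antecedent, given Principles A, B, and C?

*them* is a pronoun, so Principle B applies: it must be free in its binding domain.
Binding domain of *them₆*: the embedded TP, whose subject is the directors₄.
*the musicians₁* c-commands the pronoun but from outside its binding domain, and is not c-commanded by it → coindexation permitted.
*the witnesses₂* c-commands the pronoun but from outside its binding domain, and is not c-commanded by it → coindexation permitted.
*the architects₃* c-commands the pronoun but from outside its binding domain, and is not c-commanded by it → coindexation permitted.
*the directors₄* c-commands the pronoun within its binding domain → coindexation would violate Principle B.
*the candidates₅*: the pronoun c-commands this R-expression → coindexation would violate Principle C on *the candidates₅*.

{1, 2, 3}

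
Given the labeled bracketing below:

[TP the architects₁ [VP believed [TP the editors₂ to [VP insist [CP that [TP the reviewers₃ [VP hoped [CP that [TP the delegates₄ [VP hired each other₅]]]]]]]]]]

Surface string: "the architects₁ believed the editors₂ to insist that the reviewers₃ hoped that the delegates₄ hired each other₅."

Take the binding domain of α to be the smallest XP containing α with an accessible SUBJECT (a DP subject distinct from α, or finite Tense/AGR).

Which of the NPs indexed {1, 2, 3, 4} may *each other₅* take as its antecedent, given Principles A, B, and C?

*each other* is an anaphor, so Principle A applies: it must be bound in its binding domain.
Binding domain of *each other₅*: the embedded TP, whose subject is the delegates₄.
*the architects₁* c-commands the anaphor but is outside its binding domain → cannot satisfy Principle A.
*the editors₂* c-commands the anaphor but is outside its binding domain → cannot satisfy Principle A.
*the reviewers₃* c-commands the anaphor but is outside its binding domain → cannot satisfy Principle A.
*the delegates₄* c-commands the anaphor within its binding domain → licit binder.

{4}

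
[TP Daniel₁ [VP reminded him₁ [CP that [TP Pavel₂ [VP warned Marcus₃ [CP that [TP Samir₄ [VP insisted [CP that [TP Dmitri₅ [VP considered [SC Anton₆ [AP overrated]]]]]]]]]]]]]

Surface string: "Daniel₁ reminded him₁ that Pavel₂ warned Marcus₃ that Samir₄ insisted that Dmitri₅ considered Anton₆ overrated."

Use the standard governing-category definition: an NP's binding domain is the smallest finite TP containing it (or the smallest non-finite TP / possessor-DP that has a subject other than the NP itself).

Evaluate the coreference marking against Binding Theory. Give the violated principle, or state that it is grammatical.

Principle B

The two coindexed NPs are *Daniel₁* and *him₁*.
*him₁* is a pronoun. Its binding domain is the matrix TP, whose subject is Daniel₁.
*Daniel₁* c-commands it within that domain and carries the same index.
The pronoun is locally bound → Principle B violation.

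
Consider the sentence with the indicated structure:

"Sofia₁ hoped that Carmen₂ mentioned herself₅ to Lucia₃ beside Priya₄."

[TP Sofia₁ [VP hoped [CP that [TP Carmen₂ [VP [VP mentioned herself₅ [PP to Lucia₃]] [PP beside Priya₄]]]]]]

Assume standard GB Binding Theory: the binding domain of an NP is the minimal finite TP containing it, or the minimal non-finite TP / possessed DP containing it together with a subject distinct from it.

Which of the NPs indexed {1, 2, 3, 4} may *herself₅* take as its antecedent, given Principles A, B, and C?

*herself* is an anaphor, so Principle A applies: it must be bound in its binding domain.
Binding domain of *herself₅*: the embedded TP, whose subject is Carmen₂.
*Sofia₁* c-commands the anaphor but is outside its binding domain → cannot satisfy Principle A.
*Carmen₂* c-commands the anaphor within its binding domain → licit binder.
*Lucia₃* does not c-command the anaphor → cannot bind it.
*Priya₄* does not c-command the anaphor → cannot bind it.

{2}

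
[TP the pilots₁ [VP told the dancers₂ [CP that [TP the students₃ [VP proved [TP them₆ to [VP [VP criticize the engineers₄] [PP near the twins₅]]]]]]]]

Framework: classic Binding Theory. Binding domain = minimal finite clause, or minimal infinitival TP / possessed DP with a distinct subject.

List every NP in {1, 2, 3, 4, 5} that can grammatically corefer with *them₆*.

{1, 2}

*them* is a pronoun, so Principle B applies: it must be free in its binding domain.
Binding domain of *them₆*: the embedded TP, whose subject is the students₃.
*the pilots₁* c-commands the pronoun but from outside its binding domain, and is not c-commanded by it → coindexation permitted.
*the dancers₂* c-commands the pronoun but from outside its binding domain, and is not c-commanded by it → coindexation permitted.
*the students₃* c-commands the pronoun within its binding domain → coindexation would violate Principle B.
*the engineers₄*: the pronoun c-commands this R-expression → coindexation would violate Principle C on *the engineers₄*.
*the twins₅*: the pronoun c-commands this R-expression → coindexation would violate Principle C on *the twins₅*.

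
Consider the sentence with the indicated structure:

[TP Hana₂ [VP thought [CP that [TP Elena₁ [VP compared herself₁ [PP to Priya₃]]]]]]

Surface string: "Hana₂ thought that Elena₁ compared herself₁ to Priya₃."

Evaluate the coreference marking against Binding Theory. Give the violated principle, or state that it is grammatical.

grammatical

The two coindexed NPs are *Elena₁* and *herself₁*.
*herself₁* is an anaphor; its binding domain is the embedded TP, whose subject is Elena₁. *Elena₁* c-commands it within that domain and shares its index, so Principle A is satisfied.
*Elena₁* is an R-expression; *herself₁* does not c-command it, and no other NP shares its index, so Principle C is satisfied.
All principles are respected.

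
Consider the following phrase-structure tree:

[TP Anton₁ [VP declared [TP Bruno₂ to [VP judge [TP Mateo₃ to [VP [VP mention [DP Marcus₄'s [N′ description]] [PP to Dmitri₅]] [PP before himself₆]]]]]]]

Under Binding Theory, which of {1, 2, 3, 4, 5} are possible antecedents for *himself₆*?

*himself* is an anaphor, so Principle A applies: it must be bound in its binding domain.
Binding domain of *himself₆*: the embedded TP, whose subject is Mateo₃.
*Anton₁* c-commands the anaphor but is outside its binding domain → cannot satisfy Principle A.
*Bruno₂* c-commands the anaphor but is outside its binding domain → cannot satisfy Principle A.
*Mateo₃* c-commands the anaphor within its binding domain → licit binder.
*Marcus₄* does not c-command the anaphor → cannot bind it.
*Dmitri₅* does not c-command the anaphor → cannot bind it.

{3}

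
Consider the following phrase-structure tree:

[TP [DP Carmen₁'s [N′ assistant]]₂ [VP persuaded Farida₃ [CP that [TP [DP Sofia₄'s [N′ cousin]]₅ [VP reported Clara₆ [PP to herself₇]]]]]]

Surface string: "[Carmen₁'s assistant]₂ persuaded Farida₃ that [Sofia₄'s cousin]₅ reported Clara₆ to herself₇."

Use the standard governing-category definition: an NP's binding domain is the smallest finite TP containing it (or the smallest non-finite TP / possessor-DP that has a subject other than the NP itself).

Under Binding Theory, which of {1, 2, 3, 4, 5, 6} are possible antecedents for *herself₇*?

*herself* is an anaphor, so Principle A applies: it must be bound in its binding domain.
Binding domain of *herself₇*: the embedded TP, whose subject is [Sofia₄'s cousin]₅.
*Carmen₁* does not c-command the anaphor → cannot bind it.
*[Carmen₁'s assistant]₂* c-commands the anaphor but is outside its binding domain → cannot satisfy Principle A.
*Farida₃* c-commands the anaphor but is outside its binding domain → cannot satisfy Principle A.
*Sofia₄* does not c-command the anaphor → cannot bind it.
*[Sofia₄'s cousin]₅* c-commands the anaphor within its binding domain → licit binder.
*Clara₆* c-commands the anaphor within its binding domain → licit binder.

{5, 6}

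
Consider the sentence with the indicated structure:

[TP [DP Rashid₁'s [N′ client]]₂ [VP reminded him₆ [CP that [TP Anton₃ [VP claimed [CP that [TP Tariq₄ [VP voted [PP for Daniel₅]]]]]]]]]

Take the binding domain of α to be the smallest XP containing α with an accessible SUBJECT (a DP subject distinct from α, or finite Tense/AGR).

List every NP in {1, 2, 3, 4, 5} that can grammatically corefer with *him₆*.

*him* is a pronoun, so Principle B applies: it must be free in its binding domain.
Binding domain of *him₆*: the matrix TP, whose subject is [Rashid₁'s client]₂.
*Rashid₁* and the pronoun do not c-command one another → neither Principle B nor Principle C is at stake; coindexation permitted.
*[Rashid₁'s client]₂* c-commands the pronoun within its binding domain → coindexation would violate Principle B.
*Anton₃*: the pronoun c-commands this R-expression → coindexation would violate Principle C on *Anton₃*.
*Tariq₄*: the pronoun c-commands this R-expression → coindexation would violate Principle C on *Tariq₄*.
*Daniel₅*: the pronoun c-commands this R-expression → coindexation would violate Principle C on *Daniel₅*.

{1}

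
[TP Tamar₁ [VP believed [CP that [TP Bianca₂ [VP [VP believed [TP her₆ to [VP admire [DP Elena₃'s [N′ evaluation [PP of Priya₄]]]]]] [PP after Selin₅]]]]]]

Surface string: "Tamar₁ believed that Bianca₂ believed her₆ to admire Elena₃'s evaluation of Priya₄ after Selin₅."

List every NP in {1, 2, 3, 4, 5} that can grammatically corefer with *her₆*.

*her* is a pronoun, so Principle B applies: it must be free in its binding domain.
Binding domain of *her₆*: the embedded TP, whose subject is Bianca₂.
*Tamar₁* c-commands the pronoun but from outside its binding domain, and is not c-commanded by it → coindexation permitted.
*Bianca₂* c-commands the pronoun within its binding domain → coindexation would violate Principle B.
*Elena₃*: the pronoun c-commands this R-expression → coindexation would violate Principle C on *Elena₃*.
*Priya₄*: the pronoun c-commands this R-expression → coindexation would violate Principle C on *Priya₄*.
*Selin₅* and the pronoun do not c-command one another → neither Principle B nor Principle C is at stake; coindexation permitted.

{1, 5}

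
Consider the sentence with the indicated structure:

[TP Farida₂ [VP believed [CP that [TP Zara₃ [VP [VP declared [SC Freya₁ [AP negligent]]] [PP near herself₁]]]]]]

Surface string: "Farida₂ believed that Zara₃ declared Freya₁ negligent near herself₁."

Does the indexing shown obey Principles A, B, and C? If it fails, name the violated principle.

Principle A

The two coindexed NPs are *Freya₁* and *herself₁*.
*herself₁* is an anaphor. Principle A requires it to be bound within its binding domain — the embedded TP, whose subject is Zara₃.
Within that domain it is c-commanded by *Zara₃*, which does not share its index.
*Freya₁* does not c-command the anaphor at all.
The anaphor is unbound in its domain → Principle A violation.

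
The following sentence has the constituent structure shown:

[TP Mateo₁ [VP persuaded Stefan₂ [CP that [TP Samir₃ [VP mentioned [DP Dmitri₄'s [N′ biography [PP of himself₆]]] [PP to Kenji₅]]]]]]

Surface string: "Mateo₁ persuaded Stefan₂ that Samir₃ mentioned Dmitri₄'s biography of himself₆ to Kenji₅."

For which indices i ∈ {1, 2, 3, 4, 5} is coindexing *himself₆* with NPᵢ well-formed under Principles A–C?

{4}

*himself* is an anaphor, so Principle A applies: it must be bound in its binding domain.
Binding domain of *himself₆*: the possessed DP, whose subject is Dmitri₄.
*Mateo₁* c-commands the anaphor but is outside its binding domain → cannot satisfy Principle A.
*Stefan₂* c-commands the anaphor but is outside its binding domain → cannot satisfy Principle A.
*Samir₃* c-commands the anaphor but is outside its binding domain → cannot satisfy Principle A.
*Dmitri₄* c-commands the anaphor within its binding domain → licit binder.
*Kenji₅* does not c-command the anaphor → cannot bind it.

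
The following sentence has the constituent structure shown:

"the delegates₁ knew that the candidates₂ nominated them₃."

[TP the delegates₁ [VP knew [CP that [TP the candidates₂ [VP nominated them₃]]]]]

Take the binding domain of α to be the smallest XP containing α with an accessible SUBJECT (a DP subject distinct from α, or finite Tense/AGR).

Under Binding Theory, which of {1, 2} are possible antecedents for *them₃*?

{1}

*them* is a pronoun, so Principle B applies: it must be free in its binding domain.
Binding domain of *them₃*: the embedded TP, whose subject is the candidates₂.
*the delegates₁* c-commands the pronoun but from outside its binding domain, and is not c-commanded by it → coindexation permitted.
*the candidates₂* c-commands the pronoun within its binding domain → coindexation would violate Principle B.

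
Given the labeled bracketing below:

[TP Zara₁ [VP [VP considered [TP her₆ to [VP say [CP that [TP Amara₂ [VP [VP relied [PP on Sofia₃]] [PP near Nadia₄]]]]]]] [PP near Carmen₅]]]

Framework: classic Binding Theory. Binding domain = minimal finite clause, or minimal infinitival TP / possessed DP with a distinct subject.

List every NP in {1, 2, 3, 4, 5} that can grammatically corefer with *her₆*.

*her* is a pronoun, so Principle B applies: it must be free in its binding domain.
Binding domain of *her₆*: the matrix TP, whose subject is Zara₁.
*Zara₁* c-commands the pronoun within its binding domain → coindexation would violate Principle B.
*Amara₂*: the pronoun c-commands this R-expression → coindexation would violate Principle C on *Amara₂*.
*Sofia₃*: the pronoun c-commands this R-expression → coindexation would violate Principle C on *Sofia₃*.
*Nadia₄*: the pronoun c-commands this R-expression → coindexation would violate Principle C on *Nadia₄*.
*Carmen₅* and the pronoun do not c-command one another → neither Principle B nor Principle C is at stake; coindexation permitted.

{5}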